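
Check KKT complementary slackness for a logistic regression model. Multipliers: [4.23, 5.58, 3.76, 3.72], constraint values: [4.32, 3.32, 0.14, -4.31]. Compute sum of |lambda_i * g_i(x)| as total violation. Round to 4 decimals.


KKT complementary slackness check:
lambda_1 * g_1 = 4.23 * 4.32 = 18.2736
lambda_2 * g_2 = 5.58 * 3.32 = 18.5256
lambda_3 * g_3 = 3.76 * 0.14 = 0.5264
lambda_4 * g_4 = 3.72 * -4.31 = -16.0332
Total violation = 18.2736 + 18.5256 + 0.5264 + 16.0332 = 53.3588


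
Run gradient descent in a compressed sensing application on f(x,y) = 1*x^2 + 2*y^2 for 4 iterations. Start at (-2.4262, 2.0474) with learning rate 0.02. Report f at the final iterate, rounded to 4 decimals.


Gradient descent on f(x,y) = 1*x^2 + 2*y^2.
Starting point: (-2.4262, 2.0474), alpha = 0.02
Step 1: grad_x = 2*1*-2.4262 = -4.8524, grad_y = 2*2*2.0474 = 8.1896
  x_1 = -2.4262 - 0.02*-4.8524 = -2.3292
  y_1 = 2.0474 - 0.02*8.1896 = 1.8836
Step 2: grad_x = 2*1*-2.3292 = -4.6583, grad_y = 2*2*1.8836 = 7.5344
  x_2 = -2.3292 - 0.02*-4.6583 = -2.236
  y_2 = 1.8836 - 0.02*7.5344 = 1.7329
Step 3: grad_x = 2*1*-2.236 = -4.472, grad_y = 2*2*1.7329 = 6.9317
  x_3 = -2.236 - 0.02*-4.472 = -2.1465
  y_3 = 1.7329 - 0.02*6.9317 = 1.5943
Step 4: grad_x = 2*1*-2.1465 = -4.2931, grad_y = 2*2*1.5943 = 6.3771
  x_4 = -2.1465 - 0.02*-4.2931 = -2.0607
  y_4 = 1.5943 - 0.02*6.3771 = 1.4667
f(-2.0607, 1.4667) = 1*(-2.0607)^2 + 2*1.4667^2 = 8.5491


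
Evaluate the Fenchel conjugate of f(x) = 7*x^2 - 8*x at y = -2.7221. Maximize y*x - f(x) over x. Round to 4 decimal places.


f*(y) = sup_x {y*x - a*x^2 - b*x} = sup_x {(y-b)*x - a*x^2}
FOC: (y - b) - 2a*x = 0 => x* = (y - b)/(2a)
x* = (-2.7221 + 8)/(2*7) = 0.377
f*(-2.7221) = (y-b)^2/(4a) = (-2.7221 + 8)^2/(4*7)
= 27.8562/28 = 0.9949


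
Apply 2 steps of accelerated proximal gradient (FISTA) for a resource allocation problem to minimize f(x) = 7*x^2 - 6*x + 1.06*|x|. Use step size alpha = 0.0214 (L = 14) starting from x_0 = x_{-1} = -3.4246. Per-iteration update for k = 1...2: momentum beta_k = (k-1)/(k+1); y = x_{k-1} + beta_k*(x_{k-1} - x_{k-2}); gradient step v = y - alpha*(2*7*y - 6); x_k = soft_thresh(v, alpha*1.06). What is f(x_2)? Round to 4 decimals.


FISTA on f(x) = 7*x^2 - 6*x + 1.06*|x|
L = 14, alpha = 0.0214
Iteration 1: beta = 0.0, y = -3.4246 + 0.0*(-3.4246 + 3.4246) = -3.4246
  grad(y) = -53.9444, v = y - alpha*grad = -2.2702
  prox(v) = soft_thresh(-2.2702, 0.0227) = -2.2475
Iteration 2: beta = 0.3333, y = -2.2475 + 0.3333*(-2.2475 + 3.4246) = -1.8551
  grad(y) = -31.972, v = y - alpha*grad = -1.1709
  prox(v) = soft_thresh(-1.1709, 0.0227) = -1.1483
f(x_2) = 7*(-1.1483)^2 - 6*(-1.1483) + 1.06*|-1.1483| = 17.3361


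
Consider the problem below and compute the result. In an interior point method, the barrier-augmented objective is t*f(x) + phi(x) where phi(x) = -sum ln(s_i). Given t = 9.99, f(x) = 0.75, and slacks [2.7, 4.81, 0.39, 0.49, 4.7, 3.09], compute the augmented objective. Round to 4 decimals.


Step 1: Compute log-barrier.
ln values: [0.9933, 1.5707, -0.9416, -0.7133, 1.5476, 1.1282]
phi = -(0.9933 + 1.5707 - 0.9416 - 0.7133 + 1.5476 + 1.1282) = -3.5847
Step 2: Compute augmented objective.
t*f(x) = 9.99*0.75 = 7.4925
Total = 7.4925 - 3.5847 = 3.9078


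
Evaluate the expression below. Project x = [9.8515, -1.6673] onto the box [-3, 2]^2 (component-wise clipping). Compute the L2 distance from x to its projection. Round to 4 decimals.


Project each component onto [-3, 2].
clip(9.8515) = 2.0, clip(-1.6673) = -1.6673
Projection = [2.0, -1.6673]
Squared diffs: [61.6461, 0.0]
Distance = sqrt(61.6461) = 7.8515


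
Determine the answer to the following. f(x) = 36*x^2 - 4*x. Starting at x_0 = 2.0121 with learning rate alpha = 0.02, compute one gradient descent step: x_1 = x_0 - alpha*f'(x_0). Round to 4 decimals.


We compute the gradient at x_0 and apply the update.
f'(x) = 72*x - 4
f'(2.0121) = 72*2.0121 - 4 = 140.8712
x_1 = 2.0121 - 0.02*140.8712 = -0.8053


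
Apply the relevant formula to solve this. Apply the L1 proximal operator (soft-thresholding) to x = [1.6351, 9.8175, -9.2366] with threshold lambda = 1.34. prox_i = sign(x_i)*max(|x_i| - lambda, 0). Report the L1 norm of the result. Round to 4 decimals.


Soft-thresholding with lambda = 1.34:
prox(1.6351) = sign(1.6351)*max(|1.6351| - 1.34, 0) = 0.2951
prox(9.8175) = sign(9.8175)*max(|9.8175| - 1.34, 0) = 8.4775
prox(-9.2366) = sign(-9.2366)*max(|-9.2366| - 1.34, 0) = -7.8966
prox(x) = [0.2951, 8.4775, -7.8966]
||prox(x)||_1 = 0.2951 + 8.4775 + 7.8966 = 16.6692


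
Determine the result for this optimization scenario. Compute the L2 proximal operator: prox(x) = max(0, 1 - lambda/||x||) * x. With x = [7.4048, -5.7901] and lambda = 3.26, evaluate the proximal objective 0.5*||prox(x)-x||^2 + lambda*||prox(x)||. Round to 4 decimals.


Step 1: Compute ||x||.
||x|| = 9.3998
Step 2: Compute scaling factor.
scale = max(0, 1 - 3.26/9.3998) = 0.6532
Step 3: prox(x) = [4.8367, -3.782]
||prox(x)|| = 6.1398
Step 4: Proximal objective.
0.5*||prox-x||^2 = 5.3138
lambda*||prox|| = 20.0157
Total = 25.3296


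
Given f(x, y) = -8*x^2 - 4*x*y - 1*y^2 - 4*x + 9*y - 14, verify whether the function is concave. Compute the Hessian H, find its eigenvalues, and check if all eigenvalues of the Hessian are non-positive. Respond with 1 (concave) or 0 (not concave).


The Hessian of f(x,y) = -8*x^2 - 4*x*y - 1*y^2 - 4*x + 9*y - 14 is:
H = [[-16, -4], [-4, -2]]
Trace = -16 - 2 = -18
Determinant = -16*-2 - (-4)^2 = 16
Discriminant = (-18)^2 - 4*16 = 260.0
Eigenvalues: lambda_1 = -17.0623, lambda_2 = -0.9377
The function is concave.

1


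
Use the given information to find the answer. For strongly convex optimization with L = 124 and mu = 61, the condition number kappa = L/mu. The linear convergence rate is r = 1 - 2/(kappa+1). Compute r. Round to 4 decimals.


Step 1: Compute the condition number.
kappa = L/mu = 124/61 = 2.0328
Step 2: Compute the convergence rate.
r = 1 - 2/(kappa + 1) = 1 - 2*mu/(L + mu) = (L - mu)/(L + mu) = 63/185 = 0.3405


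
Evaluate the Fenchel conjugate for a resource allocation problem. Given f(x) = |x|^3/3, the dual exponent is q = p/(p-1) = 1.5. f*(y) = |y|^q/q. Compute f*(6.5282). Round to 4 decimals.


The conjugate exponent q satisfies 1/p + 1/q = 1.
p = 3, so q = 3/(3 - 1) = 1.5
|y|^q = 6.5282^1.5 = 16.6798
f*(6.5282) = 16.6798 / 1.5 = 11.1198


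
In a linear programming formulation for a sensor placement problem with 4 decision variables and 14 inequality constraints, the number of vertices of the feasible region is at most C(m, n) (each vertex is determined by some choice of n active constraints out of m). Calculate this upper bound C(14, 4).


Each vertex corresponds to some choice of n active constraints out of m, so the number of vertices is at most C(m, n) = m! / (n!(m-n)!).
m = 14, n = 4
Numerator: 14 * 13 * 12 * 11
Denominator: 4! = 24
C(14, 4) = 1001


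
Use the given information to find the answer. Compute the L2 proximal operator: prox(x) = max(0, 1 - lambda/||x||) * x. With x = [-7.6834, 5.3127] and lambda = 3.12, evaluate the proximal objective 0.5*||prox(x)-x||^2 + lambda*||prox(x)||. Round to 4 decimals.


Step 1: Compute ||x||.
||x|| = 9.3413
Step 2: Compute scaling factor.
scale = max(0, 1 - 3.12/9.3413) = 0.666
Step 3: prox(x) = [-5.1171, 3.5383]
||prox(x)|| = 6.2213
Step 4: Proximal objective.
0.5*||prox-x||^2 = 4.8672
lambda*||prox|| = 19.4105
Total = 24.2776


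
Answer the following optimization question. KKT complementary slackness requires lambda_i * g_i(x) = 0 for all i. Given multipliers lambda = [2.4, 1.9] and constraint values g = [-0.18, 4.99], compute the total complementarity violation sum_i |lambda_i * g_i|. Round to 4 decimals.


KKT complementary slackness check:
lambda_1 * g_1 = 2.4 * -0.18 = -0.432
lambda_2 * g_2 = 1.9 * 4.99 = 9.481
Total violation = 0.432 + 9.481 = 9.913


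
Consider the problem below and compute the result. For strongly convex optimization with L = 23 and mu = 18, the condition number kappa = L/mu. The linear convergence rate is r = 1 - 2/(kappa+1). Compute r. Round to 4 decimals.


Step 1: Compute the condition number.
kappa = L/mu = 23/18 = 1.2778
Step 2: Compute the convergence rate.
r = 1 - 2/(kappa + 1) = 1 - 2*mu/(L + mu) = (L - mu)/(L + mu) = 5/41 = 0.122


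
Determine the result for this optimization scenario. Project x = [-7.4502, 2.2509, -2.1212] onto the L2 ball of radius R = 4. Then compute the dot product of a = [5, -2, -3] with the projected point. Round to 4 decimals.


Step 1: Compute ||x|| (intermediates to 6 decimals).
||x|| = sqrt((-7.4502)^2 + 2.2509^2 + (-2.1212)^2) = 8.066692
Step 2: Project.
Since ||x|| > R, scale = R/||x|| = 4/8.066692 = 0.495866, proj(x) = scale * x
proj(x) = [-3.694301, 1.116145, -1.051831]
Step 3: Dot product.
a^T * proj(x) = 5*(-3.694301) - 2*1.116145 - 3*(-1.051831) = -17.5483


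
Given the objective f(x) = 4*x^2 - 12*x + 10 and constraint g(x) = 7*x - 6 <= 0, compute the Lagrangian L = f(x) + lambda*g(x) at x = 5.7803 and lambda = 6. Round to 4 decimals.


Step 1: Evaluate f(x).
f(5.7803) = 4*5.7803^2 - 12*5.7803 + 10 = 74.2839
Step 2: Evaluate g(x).
g(5.7803) = 7*5.7803 - 6 = 34.4621
Step 3: Compute Lagrangian.
L = 74.2839 + 6*34.4621 = 281.0565


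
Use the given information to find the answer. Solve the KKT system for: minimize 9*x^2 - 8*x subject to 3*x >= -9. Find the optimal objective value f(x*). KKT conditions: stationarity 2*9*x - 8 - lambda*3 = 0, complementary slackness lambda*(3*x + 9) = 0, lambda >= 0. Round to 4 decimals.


Step 1: Try lambda = 0 (constraint inactive).
Stationarity: 2*9*x - 8 = 0
x* = 8/(2*9) = 4/9 = 0.4444 (rounded; the exact value 4/9 is used below)
Check constraint: 3*0.4444 = 1.3332 >= -9 -- satisfied.
Step 2: Compute optimal value.
f(x*) = 9*(4/9)^2 - 8*(4/9) = -1.7778


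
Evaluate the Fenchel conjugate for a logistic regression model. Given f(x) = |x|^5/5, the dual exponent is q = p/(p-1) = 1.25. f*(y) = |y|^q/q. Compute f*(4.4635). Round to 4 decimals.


The conjugate exponent q satisfies 1/p + 1/q = 1.
p = 5, so q = 5/(5 - 1) = 1.25
|y|^q = 4.4635^1.25 = 6.4878
f*(4.4635) = 6.4878 / 1.25 = 5.1902


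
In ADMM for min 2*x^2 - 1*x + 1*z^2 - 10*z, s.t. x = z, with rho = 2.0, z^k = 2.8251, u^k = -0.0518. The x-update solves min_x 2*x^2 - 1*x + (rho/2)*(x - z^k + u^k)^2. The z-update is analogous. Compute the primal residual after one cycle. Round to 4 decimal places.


ADMM iteration with rho = 2.0, z^k = 2.8251, u^k = -0.0518
Step 1: x-update.
Minimize 2*x^2 - 1*x + (2.0/2)*(x - 2.8251 - 0.0518)^2
FOC: (2*2 + 2.0)*x = 1 + 2.0*(2.8251 + 0.0518)
x^{k+1} = 1.1256
Step 2: z-update.
Minimize 1*z^2 - 10*z + (2.0/2)*(1.1256 - z - 0.0518)^2
FOC: (2*1 + 2.0)*z = 10 + 2.0*(1.1256 - 0.0518)
z^{k+1} = 3.0369
Step 3: u-update.
u^{k+1} = -0.0518 + 1.1256 - 3.0369 = -1.9631
Step 4: Primal residual = |1.1256 - 3.0369| = 1.9113


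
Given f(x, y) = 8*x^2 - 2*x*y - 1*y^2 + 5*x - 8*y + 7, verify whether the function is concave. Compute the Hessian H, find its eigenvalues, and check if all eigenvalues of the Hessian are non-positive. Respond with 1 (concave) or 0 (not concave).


The Hessian of f(x,y) = 8*x^2 - 2*x*y - 1*y^2 + 5*x - 8*y + 7 is:
H = [[16, -2], [-2, -2]]
Trace = 16 - 2 = 14
Determinant = 16*-2 - (-2)^2 = -36
Discriminant = (14)^2 - 4*-36 = 340.0
Eigenvalues: lambda_1 = -2.2195, lambda_2 = 16.2195
The function is not concave.

0


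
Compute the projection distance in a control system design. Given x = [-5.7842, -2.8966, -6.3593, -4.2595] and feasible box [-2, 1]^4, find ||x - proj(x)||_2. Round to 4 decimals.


Project each component onto [-2, 1].
clip(-5.7842) = -2.0, clip(-2.8966) = -2.0, clip(-6.3593) = -2.0, clip(-4.2595) = -2.0
Projection = [-2.0, -2.0, -2.0, -2.0]
Squared diffs: [14.3202, 0.8039, 19.0035, 5.1053]
Distance = sqrt(39.2329) = 6.2636


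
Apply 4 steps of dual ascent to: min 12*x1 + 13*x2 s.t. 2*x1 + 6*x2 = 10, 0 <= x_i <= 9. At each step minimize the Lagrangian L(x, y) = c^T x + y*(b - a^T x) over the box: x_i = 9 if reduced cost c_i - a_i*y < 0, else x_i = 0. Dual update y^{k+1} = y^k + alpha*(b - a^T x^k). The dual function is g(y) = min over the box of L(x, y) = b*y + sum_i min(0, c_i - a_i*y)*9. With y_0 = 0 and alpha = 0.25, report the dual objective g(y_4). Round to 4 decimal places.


Dual ascent for LP: min 12*x1 + 13*x2, 2*x1 + 6*x2 = 10, 0 <= x_i <= 9
Step 1: y^k = 0.0, reduced costs: (12.0, 13.0)
  x^k = (0.0, 0.0), subgradient = b - a^T x = 10.0
  y^{k+1} = 0.0 + 0.25*10.0 = 2.5
Step 2: y^k = 2.5, reduced costs: (7.0, -2.0)
  x^k = (0.0, 9.0), subgradient = b - a^T x = -44.0
  y^{k+1} = 2.5 + 0.25*-44.0 = -8.5
Step 3: y^k = -8.5, reduced costs: (29.0, 64.0)
  x^k = (0.0, 0.0), subgradient = b - a^T x = 10.0
  y^{k+1} = -8.5 + 0.25*10.0 = -6.0
Step 4: y^k = -6.0, reduced costs: (24.0, 49.0)
  x^k = (0.0, 0.0), subgradient = b - a^T x = 10.0
  y^{k+1} = -6.0 + 0.25*10.0 = -3.5
Dual objective at y_4 = -3.5: reduced costs (19.0, 34.0), box minimizer x = (0.0, 0.0)
g(y_4) = b*y + (c1 - a1*y)*x1 + (c2 - a2*y)*x2 = 10*(-3.5) + 19.0*0.0 + 34.0*0.0 = -35.0 + 0.0 + 0.0 = -35.0


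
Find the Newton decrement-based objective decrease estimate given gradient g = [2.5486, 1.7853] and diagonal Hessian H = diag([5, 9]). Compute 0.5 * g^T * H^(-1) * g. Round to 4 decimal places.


Step 1: H is diagonal, so H^(-1) * g = [0.5097, 0.1984].
Step 2: g^T H^(-1) g = sum_i g_i^2 / H_ii
  = (2.5486)^2/5 + (1.7853)^2/9
  = 1.2991 + 0.3541 = 1.6532
Step 3: Objective decrease = 0.5 * g^T H^(-1) g = 0.8266


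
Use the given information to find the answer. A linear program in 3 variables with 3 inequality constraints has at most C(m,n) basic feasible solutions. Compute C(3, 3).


Each vertex corresponds to some choice of n active constraints out of m, so the number of vertices is at most C(m, n) = m! / (n!(m-n)!).
m = 3, n = 3
Numerator: 3 * 2 * 1
Denominator: 3! = 6
C(3, 3) = 1


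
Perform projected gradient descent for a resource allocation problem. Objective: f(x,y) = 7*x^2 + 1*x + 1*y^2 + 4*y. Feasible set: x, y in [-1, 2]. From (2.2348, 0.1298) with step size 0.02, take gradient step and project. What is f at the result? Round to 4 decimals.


Step 1: Compute gradient at (2.2348, 0.1298).
grad_x = 2*7*2.2348 + 1 = 32.2872
grad_y = 2*1*0.1298 + 4 = 4.2596
Step 2: Gradient step.
x_raw = 2.2348 - 0.02*32.2872 = 1.5891
y_raw = 0.1298 - 0.02*4.2596 = 0.0446
Step 3: Project onto [-1, 2].
x_proj = clip(1.5891) = 1.5891
y_proj = clip(0.0446) = 0.0446
Step 4: Evaluate f.
f(1.5891, 0.0446) = 19.4452


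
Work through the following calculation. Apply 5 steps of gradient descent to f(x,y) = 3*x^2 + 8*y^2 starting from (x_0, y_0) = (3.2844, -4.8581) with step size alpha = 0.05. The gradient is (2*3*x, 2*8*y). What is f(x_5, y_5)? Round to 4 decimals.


Gradient descent on f(x,y) = 3*x^2 + 8*y^2.
Starting point: (3.2844, -4.8581), alpha = 0.05
Step 1: grad_x = 2*3*3.2844 = 19.7064, grad_y = 2*8*-4.8581 = -77.7296
  x_1 = 3.2844 - 0.05*19.7064 = 2.2991
  y_1 = -4.8581 - 0.05*-77.7296 = -0.9716
Step 2: grad_x = 2*3*2.2991 = 13.7945, grad_y = 2*8*-0.9716 = -15.5459
  x_2 = 2.2991 - 0.05*13.7945 = 1.6094
  y_2 = -0.9716 - 0.05*-15.5459 = -0.1943
Step 3: grad_x = 2*3*1.6094 = 9.6561, grad_y = 2*8*-0.1943 = -3.1092
  x_3 = 1.6094 - 0.05*9.6561 = 1.1265
  y_3 = -0.1943 - 0.05*-3.1092 = -0.0389
Step 4: grad_x = 2*3*1.1265 = 6.7593, grad_y = 2*8*-0.0389 = -0.6218
  x_4 = 1.1265 - 0.05*6.7593 = 0.7886
  y_4 = -0.0389 - 0.05*-0.6218 = -0.0078
Step 5: grad_x = 2*3*0.7886 = 4.7315, grad_y = 2*8*-0.0078 = -0.1244
  x_5 = 0.7886 - 0.05*4.7315 = 0.552
  y_5 = -0.0078 - 0.05*-0.1244 = -0.0016
f(0.552, -0.0016) = 3*0.552^2 + 8*(-0.0016)^2 = 0.9142


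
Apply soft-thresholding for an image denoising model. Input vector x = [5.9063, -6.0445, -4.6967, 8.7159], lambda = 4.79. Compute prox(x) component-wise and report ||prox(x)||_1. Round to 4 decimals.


Soft-thresholding with lambda = 4.79:
prox(5.9063) = sign(5.9063)*max(|5.9063| - 4.79, 0) = 1.1163
prox(-6.0445) = sign(-6.0445)*max(|-6.0445| - 4.79, 0) = -1.2545
prox(-4.6967) = sign(-4.6967)*max(|-4.6967| - 4.79, 0) = 0.0
prox(8.7159) = sign(8.7159)*max(|8.7159| - 4.79, 0) = 3.9259
prox(x) = [1.1163, -1.2545, 0.0, 3.9259]
||prox(x)||_1 = 1.1163 + 1.2545 + 0.0 + 3.9259 = 6.2967


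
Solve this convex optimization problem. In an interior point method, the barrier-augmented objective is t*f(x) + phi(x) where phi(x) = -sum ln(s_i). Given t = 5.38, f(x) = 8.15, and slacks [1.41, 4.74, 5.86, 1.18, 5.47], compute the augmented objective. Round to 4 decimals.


Step 1: Compute log-barrier.
ln values: [0.3436, 1.556, 1.7681, 0.1655, 1.6993]
phi = -(0.3436 + 1.556 + 1.7681 + 0.1655 + 1.6993) = -5.5326
Step 2: Compute augmented objective.
t*f(x) = 5.38*8.15 = 43.847
Total = 43.847 - 5.5326 = 38.3144


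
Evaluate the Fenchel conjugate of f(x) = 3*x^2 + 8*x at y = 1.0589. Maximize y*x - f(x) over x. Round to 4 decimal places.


f*(y) = sup_x {y*x - a*x^2 - b*x} = sup_x {(y-b)*x - a*x^2}
FOC: (y - b) - 2a*x = 0 => x* = (y - b)/(2a)
x* = (1.0589 - 8)/(2*3) = -1.1569
f*(1.0589) = (y-b)^2/(4a) = (1.0589 - 8)^2/(4*3)
= 48.1789/12 = 4.0149


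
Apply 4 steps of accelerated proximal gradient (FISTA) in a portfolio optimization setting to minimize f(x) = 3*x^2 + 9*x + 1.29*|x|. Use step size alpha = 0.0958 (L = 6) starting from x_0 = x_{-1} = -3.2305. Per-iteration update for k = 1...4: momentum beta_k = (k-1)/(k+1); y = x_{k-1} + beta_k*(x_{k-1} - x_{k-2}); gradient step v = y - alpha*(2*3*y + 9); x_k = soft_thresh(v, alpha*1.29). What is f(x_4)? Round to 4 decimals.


FISTA on f(x) = 3*x^2 + 9*x + 1.29*|x|
L = 6, alpha = 0.0958
Iteration 1: beta = 0.0, y = -3.2305 + 0.0*(-3.2305 + 3.2305) = -3.2305
  grad(y) = -10.383, v = y - alpha*grad = -2.2358
  prox(v) = soft_thresh(-2.2358, 0.1236) = -2.1122
Iteration 2: beta = 0.3333, y = -2.1122 + 0.3333*(-2.1122 + 3.2305) = -1.7395
  grad(y) = -1.4368, v = y - alpha*grad = -1.6018
  prox(v) = soft_thresh(-1.6018, 0.1236) = -1.4782
Iteration 3: beta = 0.5, y = -1.4782 + 0.5*(-1.4782 + 2.1122) = -1.1612
  grad(y) = 2.0325, v = y - alpha*grad = -1.356
  prox(v) = soft_thresh(-1.356, 0.1236) = -1.2324
Iteration 4: beta = 0.6, y = -1.2324 + 0.6*(-1.2324 + 1.4782) = -1.0849
  grad(y) = 2.4908, v = y - alpha*grad = -1.3235
  prox(v) = soft_thresh(-1.3235, 0.1236) = -1.1999
f(x_4) = 3*(-1.1999)^2 + 9*(-1.1999) + 1.29*|-1.1999| = -4.932


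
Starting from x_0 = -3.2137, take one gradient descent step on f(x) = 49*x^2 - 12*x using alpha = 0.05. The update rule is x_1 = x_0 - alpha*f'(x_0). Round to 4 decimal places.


We compute the gradient at x_0 and apply the update.
f'(x) = 98*x - 12
f'(-3.2137) = 98*-3.2137 - 12 = -326.9426
x_1 = -3.2137 - 0.05*-326.9426 = 13.1334


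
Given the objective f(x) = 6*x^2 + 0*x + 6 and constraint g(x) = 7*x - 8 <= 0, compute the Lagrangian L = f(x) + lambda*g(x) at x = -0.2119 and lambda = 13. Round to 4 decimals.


Step 1: Evaluate f(x).
f(-0.2119) = 6*(-0.2119)^2 + 0*(-0.2119) + 6 = 6.2694
Step 2: Evaluate g(x).
g(-0.2119) = 7*-0.2119 - 8 = -9.4833
Step 3: Compute Lagrangian.
L = 6.2694 + 13*-9.4833 = -117.0135


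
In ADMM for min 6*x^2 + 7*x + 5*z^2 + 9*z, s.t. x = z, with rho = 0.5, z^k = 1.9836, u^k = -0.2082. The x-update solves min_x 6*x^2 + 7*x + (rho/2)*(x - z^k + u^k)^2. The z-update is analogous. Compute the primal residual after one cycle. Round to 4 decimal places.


ADMM iteration with rho = 0.5, z^k = 1.9836, u^k = -0.2082
Step 1: x-update.
Minimize 6*x^2 + 7*x + (0.5/2)*(x - 1.9836 - 0.2082)^2
FOC: (2*6 + 0.5)*x = -7 + 0.5*(1.9836 + 0.2082)
x^{k+1} = -0.4723
Step 2: z-update.
Minimize 5*z^2 + 9*z + (0.5/2)*(-0.4723 - z - 0.2082)^2
FOC: (2*5 + 0.5)*z = -9 + 0.5*(-0.4723 - 0.2082)
z^{k+1} = -0.8895
Step 3: u-update.
u^{k+1} = -0.2082 - 0.4723 + 0.8895 = 0.209
Step 4: Primal residual = |-0.4723 + 0.8895| = 0.4172


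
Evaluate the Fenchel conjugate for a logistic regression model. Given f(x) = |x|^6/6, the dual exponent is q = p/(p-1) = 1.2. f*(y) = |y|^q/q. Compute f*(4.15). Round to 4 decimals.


The conjugate exponent q satisfies 1/p + 1/q = 1.
p = 6, so q = 6/(6 - 1) = 1.2
|y|^q = 4.15^1.2 = 5.5164
f*(4.15) = 5.5164 / 1.2 = 4.597


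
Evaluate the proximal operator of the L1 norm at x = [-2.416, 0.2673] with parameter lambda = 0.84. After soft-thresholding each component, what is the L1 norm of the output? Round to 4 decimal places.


Soft-thresholding with lambda = 0.84:
prox(-2.416) = sign(-2.416)*max(|-2.416| - 0.84, 0) = -1.576
prox(0.2673) = sign(0.2673)*max(|0.2673| - 0.84, 0) = 0.0
prox(x) = [-1.576, 0.0]
||prox(x)||_1 = 1.576 + 0.0 = 1.576


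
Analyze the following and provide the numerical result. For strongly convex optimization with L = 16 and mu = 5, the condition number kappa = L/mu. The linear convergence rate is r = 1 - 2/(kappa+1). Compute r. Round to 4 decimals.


Step 1: Compute the condition number.
kappa = L/mu = 16/5 = 3.2
Step 2: Compute the convergence rate.
r = 1 - 2/(kappa + 1) = 1 - 2*mu/(L + mu) = (L - mu)/(L + mu) = 11/21 = 0.5238


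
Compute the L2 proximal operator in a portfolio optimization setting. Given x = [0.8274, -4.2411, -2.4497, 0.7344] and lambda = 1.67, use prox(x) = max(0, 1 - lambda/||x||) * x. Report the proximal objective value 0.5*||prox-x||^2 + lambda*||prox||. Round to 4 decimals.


Step 1: Compute ||x||.
||x|| = 5.0211
Step 2: Compute scaling factor.
scale = max(0, 1 - 1.67/5.0211) = 0.6674
Step 3: prox(x) = [0.5522, -2.8305, -1.6349, 0.4901]
||prox(x)|| = 3.3511
Step 4: Proximal objective.
0.5*||prox-x||^2 = 1.3945
lambda*||prox|| = 5.5963
Total = 6.9909


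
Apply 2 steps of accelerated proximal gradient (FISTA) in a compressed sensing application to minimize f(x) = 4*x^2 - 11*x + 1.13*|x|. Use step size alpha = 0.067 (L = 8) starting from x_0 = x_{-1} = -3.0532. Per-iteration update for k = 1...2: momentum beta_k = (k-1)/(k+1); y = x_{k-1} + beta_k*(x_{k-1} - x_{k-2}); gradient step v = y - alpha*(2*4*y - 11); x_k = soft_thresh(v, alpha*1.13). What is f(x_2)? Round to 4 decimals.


FISTA on f(x) = 4*x^2 - 11*x + 1.13*|x|
L = 8, alpha = 0.067
Iteration 1: beta = 0.0, y = -3.0532 + 0.0*(-3.0532 + 3.0532) = -3.0532
  grad(y) = -35.4256, v = y - alpha*grad = -0.6797
  prox(v) = soft_thresh(-0.6797, 0.0757) = -0.604
Iteration 2: beta = 0.3333, y = -0.604 + 0.3333*(-0.604 + 3.0532) = 0.2124
  grad(y) = -9.3005, v = y - alpha*grad = 0.8356
  prox(v) = soft_thresh(0.8356, 0.0757) = 0.7599
f(x_2) = 4*0.7599^2 - 11*0.7599 + 1.13*|0.7599| = -5.1903


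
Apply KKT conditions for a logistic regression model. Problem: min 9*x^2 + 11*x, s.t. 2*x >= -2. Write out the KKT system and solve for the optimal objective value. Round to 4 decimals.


Step 1: Try lambda = 0 (constraint inactive).
Stationarity: 2*9*x + 11 = 0
x* = -11/(2*9) = -11/18 = -0.6111 (rounded; the exact value -11/18 is used below)
Check constraint: 2*-0.6111 = -1.2222 >= -2 -- satisfied.
Step 2: Compute optimal value.
f(x*) = 9*(-11/18)^2 + 11*(-11/18) = -3.3611


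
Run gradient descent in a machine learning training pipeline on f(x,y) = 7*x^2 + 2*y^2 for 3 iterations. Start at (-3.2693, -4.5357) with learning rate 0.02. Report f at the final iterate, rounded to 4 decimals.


Gradient descent on f(x,y) = 7*x^2 + 2*y^2.
Starting point: (-3.2693, -4.5357), alpha = 0.02
Step 1: grad_x = 2*7*-3.2693 = -45.7702, grad_y = 2*2*-4.5357 = -18.1428
  x_1 = -3.2693 - 0.02*-45.7702 = -2.3539
  y_1 = -4.5357 - 0.02*-18.1428 = -4.1728
Step 2: grad_x = 2*7*-2.3539 = -32.9545, grad_y = 2*2*-4.1728 = -16.6914
  x_2 = -2.3539 - 0.02*-32.9545 = -1.6948
  y_2 = -4.1728 - 0.02*-16.6914 = -3.839
Step 3: grad_x = 2*7*-1.6948 = -23.7273, grad_y = 2*2*-3.839 = -15.3561
  x_3 = -1.6948 - 0.02*-23.7273 = -1.2203
  y_3 = -3.839 - 0.02*-15.3561 = -3.5319
f(-1.2203, -3.5319) = 7*(-1.2203)^2 + 2*(-3.5319)^2 = 35.3718


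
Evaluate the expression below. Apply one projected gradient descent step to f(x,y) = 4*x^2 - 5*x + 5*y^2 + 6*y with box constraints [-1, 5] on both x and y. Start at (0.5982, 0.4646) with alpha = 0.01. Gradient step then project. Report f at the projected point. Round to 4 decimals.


Step 1: Compute gradient at (0.5982, 0.4646).
grad_x = 2*4*0.5982 - 5 = -0.2144
grad_y = 2*5*0.4646 + 6 = 10.646
Step 2: Gradient step.
x_raw = 0.5982 - 0.01*-0.2144 = 0.6003
y_raw = 0.4646 - 0.01*10.646 = 0.3581
Step 3: Project onto [-1, 5].
x_proj = clip(0.6003) = 0.6003
y_proj = clip(0.3581) = 0.3581
Step 4: Evaluate f.
f(0.6003, 0.3581) = 1.2301


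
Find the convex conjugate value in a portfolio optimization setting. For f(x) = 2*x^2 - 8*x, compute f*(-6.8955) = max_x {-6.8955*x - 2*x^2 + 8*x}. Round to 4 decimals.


f*(y) = sup_x {y*x - a*x^2 - b*x} = sup_x {(y-b)*x - a*x^2}
FOC: (y - b) - 2a*x = 0 => x* = (y - b)/(2a)
x* = (-6.8955 + 8)/(2*2) = 0.2761
f*(-6.8955) = (y-b)^2/(4a) = (-6.8955 + 8)^2/(4*2)
= 1.2199/8 = 0.1525


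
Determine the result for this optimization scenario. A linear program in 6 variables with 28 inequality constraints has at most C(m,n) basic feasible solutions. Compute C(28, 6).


Each vertex corresponds to some choice of n active constraints out of m, so the number of vertices is at most C(m, n) = m! / (n!(m-n)!).
m = 28, n = 6
Numerator: 28 * 27 * 26 * 25 * 24 * 23
Denominator: 6! = 720
C(28, 6) = 376740


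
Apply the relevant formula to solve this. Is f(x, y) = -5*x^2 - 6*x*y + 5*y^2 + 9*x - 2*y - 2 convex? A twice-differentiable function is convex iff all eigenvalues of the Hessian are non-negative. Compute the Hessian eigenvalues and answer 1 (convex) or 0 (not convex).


The Hessian of f(x,y) = -5*x^2 - 6*x*y + 5*y^2 + 9*x - 2*y - 2 is:
H = [[-10, -6], [-6, 10]]
Trace = -10 + 10 = 0
Determinant = -10*10 - (-6)^2 = -136
Discriminant = (0)^2 - 4*-136 = 544.0
Eigenvalues: lambda_1 = -11.6619, lambda_2 = 11.6619
The function is not convex.

0


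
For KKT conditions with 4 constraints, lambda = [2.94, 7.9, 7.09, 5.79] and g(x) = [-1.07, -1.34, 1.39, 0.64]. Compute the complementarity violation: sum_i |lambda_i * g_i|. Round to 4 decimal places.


KKT complementary slackness check:
lambda_1 * g_1 = 2.94 * -1.07 = -3.1458
lambda_2 * g_2 = 7.9 * -1.34 = -10.586
lambda_3 * g_3 = 7.09 * 1.39 = 9.8551
lambda_4 * g_4 = 5.79 * 0.64 = 3.7056
Total violation = 3.1458 + 10.586 + 9.8551 + 3.7056 = 27.2925


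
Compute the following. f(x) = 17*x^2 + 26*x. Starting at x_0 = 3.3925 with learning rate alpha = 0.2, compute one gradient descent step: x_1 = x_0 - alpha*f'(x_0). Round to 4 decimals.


We compute the gradient at x_0 and apply the update.
f'(x) = 34*x + 26
f'(3.3925) = 34*3.3925 + 26 = 141.345
x_1 = 3.3925 - 0.2*141.345 = -24.8765


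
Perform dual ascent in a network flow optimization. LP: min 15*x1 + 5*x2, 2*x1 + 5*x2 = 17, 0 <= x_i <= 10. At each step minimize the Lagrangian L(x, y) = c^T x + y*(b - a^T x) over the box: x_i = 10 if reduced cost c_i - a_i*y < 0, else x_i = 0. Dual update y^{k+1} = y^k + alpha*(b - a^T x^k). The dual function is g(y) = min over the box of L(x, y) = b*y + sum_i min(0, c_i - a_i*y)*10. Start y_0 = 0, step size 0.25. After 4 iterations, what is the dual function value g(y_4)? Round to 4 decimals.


Dual ascent for LP: min 15*x1 + 5*x2, 2*x1 + 5*x2 = 17, 0 <= x_i <= 10
Step 1: y^k = 0.0, reduced costs: (15.0, 5.0)
  x^k = (0.0, 0.0), subgradient = b - a^T x = 17.0
  y^{k+1} = 0.0 + 0.25*17.0 = 4.25
Step 2: y^k = 4.25, reduced costs: (6.5, -16.25)
  x^k = (0.0, 10.0), subgradient = b - a^T x = -33.0
  y^{k+1} = 4.25 + 0.25*-33.0 = -4.0
Step 3: y^k = -4.0, reduced costs: (23.0, 25.0)
  x^k = (0.0, 0.0), subgradient = b - a^T x = 17.0
  y^{k+1} = -4.0 + 0.25*17.0 = 0.25
Step 4: y^k = 0.25, reduced costs: (14.5, 3.75)
  x^k = (0.0, 0.0), subgradient = b - a^T x = 17.0
  y^{k+1} = 0.25 + 0.25*17.0 = 4.5
Dual objective at y_4 = 4.5: reduced costs (6.0, -17.5), box minimizer x = (0.0, 10.0)
g(y_4) = b*y + (c1 - a1*y)*x1 + (c2 - a2*y)*x2 = 17*4.5 + 6.0*0.0 + (-17.5)*10.0 = 76.5 + 0.0 - 175.0 = -98.5


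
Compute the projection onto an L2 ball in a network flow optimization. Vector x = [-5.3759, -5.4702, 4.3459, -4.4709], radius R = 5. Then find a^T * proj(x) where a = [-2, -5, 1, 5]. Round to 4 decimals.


Step 1: Compute ||x|| (intermediates to 6 decimals).
||x|| = sqrt((-5.3759)^2 + (-5.4702)^2 + 4.3459^2 + (-4.4709)^2) = 9.88429
Step 2: Project.
Since ||x|| > R, scale = R/||x|| = 5/9.88429 = 0.505853, proj(x) = scale * x
proj(x) = [-2.719415, -2.767117, 2.198387, -2.261618]
Step 3: Dot product.
a^T * proj(x) = -2*(-2.719415) - 5*(-2.767117) + 1*2.198387 + 5*(-2.261618) = 10.1647


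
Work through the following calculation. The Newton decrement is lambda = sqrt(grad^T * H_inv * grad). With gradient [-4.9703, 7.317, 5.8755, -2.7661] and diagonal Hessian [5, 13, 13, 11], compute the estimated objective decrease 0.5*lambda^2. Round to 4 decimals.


Step 1: H is diagonal, so H^(-1) * g = [-0.9941, 0.5628, 0.452, -0.2515].
Step 2: g^T H^(-1) g = sum_i g_i^2 / H_ii
  = (-4.9703)^2/5 + (7.317)^2/13 + (5.8755)^2/13 + (-2.7661)^2/11
  = 4.9408 + 4.1183 + 2.6555 + 0.6956 = 12.4102
Step 3: Objective decrease = 0.5 * g^T H^(-1) g = 6.2051


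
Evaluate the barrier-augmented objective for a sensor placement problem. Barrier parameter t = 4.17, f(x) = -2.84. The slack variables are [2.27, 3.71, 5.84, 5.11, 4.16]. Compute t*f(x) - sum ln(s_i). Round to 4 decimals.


Step 1: Compute log-barrier.
ln values: [0.8198, 1.311, 1.7647, 1.6312, 1.4255]
phi = -(0.8198 + 1.311 + 1.7647 + 1.6312 + 1.4255) = -6.9523
Step 2: Compute augmented objective.
t*f(x) = 4.17*-2.84 = -11.8428
Total = -11.8428 - 6.9523 = -18.7951


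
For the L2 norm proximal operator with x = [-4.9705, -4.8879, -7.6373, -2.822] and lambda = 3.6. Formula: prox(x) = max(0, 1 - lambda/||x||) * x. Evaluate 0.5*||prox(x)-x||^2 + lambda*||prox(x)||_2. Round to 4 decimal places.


Step 1: Compute ||x||.
||x|| = 10.7187
Step 2: Compute scaling factor.
scale = max(0, 1 - 3.6/10.7187) = 0.6641
Step 3: prox(x) = [-3.3011, -3.2462, -5.0722, -1.8742]
||prox(x)|| = 7.1187
Step 4: Proximal objective.
0.5*||prox-x||^2 = 6.48
lambda*||prox|| = 25.6273
Total = 32.1071


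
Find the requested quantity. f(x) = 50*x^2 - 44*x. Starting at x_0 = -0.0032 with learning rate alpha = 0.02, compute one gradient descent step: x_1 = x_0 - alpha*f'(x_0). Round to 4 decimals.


We compute the gradient at x_0 and apply the update.
f'(x) = 100*x - 44
f'(-0.0032) = 100*-0.0032 - 44 = -44.32
x_1 = -0.0032 - 0.02*-44.32 = 0.8832


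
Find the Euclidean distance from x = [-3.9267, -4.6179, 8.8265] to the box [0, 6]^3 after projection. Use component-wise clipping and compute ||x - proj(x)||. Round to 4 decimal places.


Project each component onto [0, 6].
clip(-3.9267) = 0.0, clip(-4.6179) = 0.0, clip(8.8265) = 6.0
Projection = [0.0, 0.0, 6.0]
Squared diffs: [15.419, 21.325, 7.9891]
Distance = sqrt(44.7331) = 6.6883


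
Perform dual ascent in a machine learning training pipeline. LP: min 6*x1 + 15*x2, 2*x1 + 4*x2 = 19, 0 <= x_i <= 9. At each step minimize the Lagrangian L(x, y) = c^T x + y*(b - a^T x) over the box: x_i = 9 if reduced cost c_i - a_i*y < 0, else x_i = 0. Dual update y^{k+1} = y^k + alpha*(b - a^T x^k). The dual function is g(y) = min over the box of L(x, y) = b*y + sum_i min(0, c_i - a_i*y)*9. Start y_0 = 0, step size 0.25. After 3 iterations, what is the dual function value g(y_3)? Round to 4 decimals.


Dual ascent for LP: min 6*x1 + 15*x2, 2*x1 + 4*x2 = 19, 0 <= x_i <= 9
Step 1: y^k = 0.0, reduced costs: (6.0, 15.0)
  x^k = (0.0, 0.0), subgradient = b - a^T x = 19.0
  y^{k+1} = 0.0 + 0.25*19.0 = 4.75
Step 2: y^k = 4.75, reduced costs: (-3.5, -4.0)
  x^k = (9.0, 9.0), subgradient = b - a^T x = -35.0
  y^{k+1} = 4.75 + 0.25*-35.0 = -4.0
Step 3: y^k = -4.0, reduced costs: (14.0, 31.0)
  x^k = (0.0, 0.0), subgradient = b - a^T x = 19.0
  y^{k+1} = -4.0 + 0.25*19.0 = 0.75
Dual objective at y_3 = 0.75: reduced costs (4.5, 12.0), box minimizer x = (0.0, 0.0)
g(y_3) = b*y + (c1 - a1*y)*x1 + (c2 - a2*y)*x2 = 19*0.75 + 4.5*0.0 + 12.0*0.0 = 14.25 + 0.0 + 0.0 = 14.25


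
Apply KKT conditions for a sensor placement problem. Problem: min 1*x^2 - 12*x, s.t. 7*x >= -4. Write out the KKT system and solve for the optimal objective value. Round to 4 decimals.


Step 1: Try lambda = 0 (constraint inactive).
Stationarity: 2*1*x - 12 = 0
x* = 12/(2*1) = 6.0
Check constraint: 7*6.0 = 42.0 >= -4 -- satisfied.
Step 2: Compute optimal value.
f(x*) = 1*6.0^2 - 12*6.0 = -36.0


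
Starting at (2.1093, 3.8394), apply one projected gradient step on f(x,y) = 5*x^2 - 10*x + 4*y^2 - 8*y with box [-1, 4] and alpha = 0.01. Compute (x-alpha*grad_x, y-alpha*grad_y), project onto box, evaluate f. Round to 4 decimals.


Step 1: Compute gradient at (2.1093, 3.8394).
grad_x = 2*5*2.1093 - 10 = 11.093
grad_y = 2*4*3.8394 - 8 = 22.7152
Step 2: Gradient step.
x_raw = 2.1093 - 0.01*11.093 = 1.9984
y_raw = 3.8394 - 0.01*22.7152 = 3.6122
Step 3: Project onto [-1, 4].
x_proj = clip(1.9984) = 1.9984
y_proj = clip(3.6122) = 3.6122
Step 4: Evaluate f.
f(1.9984, 3.6122) = 23.2791


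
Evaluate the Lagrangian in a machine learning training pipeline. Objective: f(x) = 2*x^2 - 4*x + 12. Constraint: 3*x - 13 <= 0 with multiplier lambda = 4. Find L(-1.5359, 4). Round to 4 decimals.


Step 1: Evaluate f(x).
f(-1.5359) = 2*(-1.5359)^2 - 4*(-1.5359) + 12 = 22.8616
Step 2: Evaluate g(x).
g(-1.5359) = 3*-1.5359 - 13 = -17.6077
Step 3: Compute Lagrangian.
L = 22.8616 + 4*-17.6077 = -47.5692


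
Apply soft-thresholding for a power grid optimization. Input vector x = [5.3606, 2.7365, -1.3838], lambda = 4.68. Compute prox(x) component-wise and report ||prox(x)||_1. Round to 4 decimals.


Soft-thresholding with lambda = 4.68:
prox(5.3606) = sign(5.3606)*max(|5.3606| - 4.68, 0) = 0.6806
prox(2.7365) = sign(2.7365)*max(|2.7365| - 4.68, 0) = 0.0
prox(-1.3838) = sign(-1.3838)*max(|-1.3838| - 4.68, 0) = 0.0
prox(x) = [0.6806, 0.0, 0.0]
||prox(x)||_1 = 0.6806 + 0.0 + 0.0 = 0.6806


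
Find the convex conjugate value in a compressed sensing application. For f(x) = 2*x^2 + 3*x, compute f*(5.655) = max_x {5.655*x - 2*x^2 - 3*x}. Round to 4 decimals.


f*(y) = sup_x {y*x - a*x^2 - b*x} = sup_x {(y-b)*x - a*x^2}
FOC: (y - b) - 2a*x = 0 => x* = (y - b)/(2a)
x* = (5.655 - 3)/(2*2) = 0.6638
f*(5.655) = (y-b)^2/(4a) = (5.655 - 3)^2/(4*2)
= 7.049/8 = 0.8811


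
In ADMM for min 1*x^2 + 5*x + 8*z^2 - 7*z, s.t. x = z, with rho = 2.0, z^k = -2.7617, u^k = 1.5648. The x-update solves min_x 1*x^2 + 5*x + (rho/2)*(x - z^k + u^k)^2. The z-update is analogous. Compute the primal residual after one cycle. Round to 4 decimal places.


ADMM iteration with rho = 2.0, z^k = -2.7617, u^k = 1.5648
Step 1: x-update.
Minimize 1*x^2 + 5*x + (2.0/2)*(x + 2.7617 + 1.5648)^2
FOC: (2*1 + 2.0)*x = -5 + 2.0*(-2.7617 - 1.5648)
x^{k+1} = -3.4133
Step 2: z-update.
Minimize 8*z^2 - 7*z + (2.0/2)*(-3.4133 - z + 1.5648)^2
FOC: (2*8 + 2.0)*z = 7 + 2.0*(-3.4133 + 1.5648)
z^{k+1} = 0.1835
Step 3: u-update.
u^{k+1} = 1.5648 - 3.4133 - 0.1835 = -2.032
Step 4: Primal residual = |-3.4133 - 0.1835| = 3.5968


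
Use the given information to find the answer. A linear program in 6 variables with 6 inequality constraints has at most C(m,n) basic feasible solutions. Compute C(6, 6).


Each vertex corresponds to some choice of n active constraints out of m, so the number of vertices is at most C(m, n) = m! / (n!(m-n)!).
m = 6, n = 6
Numerator: 6 * 5 * 4 * 3 * 2 * 1
Denominator: 6! = 720
C(6, 6) = 1


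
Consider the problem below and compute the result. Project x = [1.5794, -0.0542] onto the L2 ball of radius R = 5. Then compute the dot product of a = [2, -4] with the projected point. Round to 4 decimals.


Step 1: Compute ||x|| (intermediates to 6 decimals).
||x|| = sqrt(1.5794^2 + (-0.0542)^2) = 1.58033
Step 2: Project.
Since ||x|| <= R, proj = x (no scaling needed).
proj(x) = [1.5794, -0.0542]
Step 3: Dot product.
a^T * proj(x) = 2*1.5794 - 4*(-0.0542) = 3.3756


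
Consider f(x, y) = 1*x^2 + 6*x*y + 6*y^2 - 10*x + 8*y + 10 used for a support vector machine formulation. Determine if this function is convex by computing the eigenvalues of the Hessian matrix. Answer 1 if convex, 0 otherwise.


The Hessian of f(x,y) = 1*x^2 + 6*x*y + 6*y^2 - 10*x + 8*y + 10 is:
H = [[2, 6], [6, 12]]
Trace = 2 + 12 = 14
Determinant = 2*12 - (6)^2 = -12
Discriminant = (14)^2 - 4*-12 = 244.0
Eigenvalues: lambda_1 = -0.8102, lambda_2 = 14.8102
The function is not convex.

0


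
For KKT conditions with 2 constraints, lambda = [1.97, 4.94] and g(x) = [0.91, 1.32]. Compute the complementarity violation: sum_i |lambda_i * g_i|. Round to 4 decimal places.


KKT complementary slackness check:
lambda_1 * g_1 = 1.97 * 0.91 = 1.7927
lambda_2 * g_2 = 4.94 * 1.32 = 6.5208
Total violation = 1.7927 + 6.5208 = 8.3135


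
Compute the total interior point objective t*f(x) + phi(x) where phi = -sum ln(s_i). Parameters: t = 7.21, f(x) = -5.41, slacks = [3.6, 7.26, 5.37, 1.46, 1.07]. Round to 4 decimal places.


Step 1: Compute log-barrier.
ln values: [1.2809, 1.9824, 1.6808, 0.3784, 0.0677]
phi = -(1.2809 + 1.9824 + 1.6808 + 0.3784 + 0.0677) = -5.3902
Step 2: Compute augmented objective.
t*f(x) = 7.21*-5.41 = -39.0061
Total = -39.0061 - 5.3902 = -44.3963


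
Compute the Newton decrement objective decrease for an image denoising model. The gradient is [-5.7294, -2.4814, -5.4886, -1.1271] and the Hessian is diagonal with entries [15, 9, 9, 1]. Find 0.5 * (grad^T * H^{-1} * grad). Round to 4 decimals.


Step 1: H is diagonal, so H^(-1) * g = [-0.382, -0.2757, -0.6098, -1.1271].
Step 2: g^T H^(-1) g = sum_i g_i^2 / H_ii
  = (-5.7294)^2/15 + (-2.4814)^2/9 + (-5.4886)^2/9 + (-1.1271)^2/1
  = 2.1884 + 0.6841 + 3.3472 + 1.2704 = 7.4901
Step 3: Objective decrease = 0.5 * g^T H^(-1) g = 3.745


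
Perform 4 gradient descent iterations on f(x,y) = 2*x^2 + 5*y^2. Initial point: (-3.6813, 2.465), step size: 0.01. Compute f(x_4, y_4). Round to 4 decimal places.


Gradient descent on f(x,y) = 2*x^2 + 5*y^2.
Starting point: (-3.6813, 2.465), alpha = 0.01
Step 1: grad_x = 2*2*-3.6813 = -14.7252, grad_y = 2*5*2.465 = 24.65
  x_1 = -3.6813 - 0.01*-14.7252 = -3.534
  y_1 = 2.465 - 0.01*24.65 = 2.2185
Step 2: grad_x = 2*2*-3.534 = -14.1362, grad_y = 2*5*2.2185 = 22.185
  x_2 = -3.534 - 0.01*-14.1362 = -3.3927
  y_2 = 2.2185 - 0.01*22.185 = 1.9967
Step 3: grad_x = 2*2*-3.3927 = -13.5707, grad_y = 2*5*1.9967 = 19.9665
  x_3 = -3.3927 - 0.01*-13.5707 = -3.257
  y_3 = 1.9967 - 0.01*19.9665 = 1.797
Step 4: grad_x = 2*2*-3.257 = -13.0279, grad_y = 2*5*1.797 = 17.9699
  x_4 = -3.257 - 0.01*-13.0279 = -3.1267
  y_4 = 1.797 - 0.01*17.9699 = 1.6173
f(-3.1267, 1.6173) = 2*(-3.1267)^2 + 5*1.6173^2 = 32.6306


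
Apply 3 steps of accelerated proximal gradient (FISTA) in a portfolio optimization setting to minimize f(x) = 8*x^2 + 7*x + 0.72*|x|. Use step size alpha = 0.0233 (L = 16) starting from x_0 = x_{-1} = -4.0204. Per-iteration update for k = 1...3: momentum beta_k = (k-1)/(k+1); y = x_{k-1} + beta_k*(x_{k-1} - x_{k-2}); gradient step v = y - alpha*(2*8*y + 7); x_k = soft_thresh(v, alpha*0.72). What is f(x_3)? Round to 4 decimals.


FISTA on f(x) = 8*x^2 + 7*x + 0.72*|x|
L = 16, alpha = 0.0233
Iteration 1: beta = 0.0, y = -4.0204 + 0.0*(-4.0204 + 4.0204) = -4.0204
  grad(y) = -57.3264, v = y - alpha*grad = -2.6847
  prox(v) = soft_thresh(-2.6847, 0.0168) = -2.6679
Iteration 2: beta = 0.3333, y = -2.6679 + 0.3333*(-2.6679 + 4.0204) = -2.2171
  grad(y) = -28.4735, v = y - alpha*grad = -1.5537
  prox(v) = soft_thresh(-1.5537, 0.0168) = -1.5369
Iteration 3: beta = 0.5, y = -1.5369 + 0.5*(-1.5369 + 2.6679) = -0.9714
  grad(y) = -8.5419, v = y - alpha*grad = -0.7723
  prox(v) = soft_thresh(-0.7723, 0.0168) = -0.7556
f(x_3) = 8*(-0.7556)^2 + 7*(-0.7556) + 0.72*|-0.7556| = -0.1779


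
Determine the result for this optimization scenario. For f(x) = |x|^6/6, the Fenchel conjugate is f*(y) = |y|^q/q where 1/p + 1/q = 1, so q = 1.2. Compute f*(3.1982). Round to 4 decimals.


The conjugate exponent q satisfies 1/p + 1/q = 1.
p = 6, so q = 6/(6 - 1) = 1.2
|y|^q = 3.1982^1.2 = 4.0354
f*(3.1982) = 4.0354 / 1.2 = 3.3628


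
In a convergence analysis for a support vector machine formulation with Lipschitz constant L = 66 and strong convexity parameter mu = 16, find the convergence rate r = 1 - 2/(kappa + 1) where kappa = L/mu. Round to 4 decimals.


Step 1: Compute the condition number.
kappa = L/mu = 66/16 = 4.125
Step 2: Compute the convergence rate.
r = 1 - 2/(kappa + 1) = 1 - 2*mu/(L + mu) = (L - mu)/(L + mu) = 50/82 = 0.6098
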